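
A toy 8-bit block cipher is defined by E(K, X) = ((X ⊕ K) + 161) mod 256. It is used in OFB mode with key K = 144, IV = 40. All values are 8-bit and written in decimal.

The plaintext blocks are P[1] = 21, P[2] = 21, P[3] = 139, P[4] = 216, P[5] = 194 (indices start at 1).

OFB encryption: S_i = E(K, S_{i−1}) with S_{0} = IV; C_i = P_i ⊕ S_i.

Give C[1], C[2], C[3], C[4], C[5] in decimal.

C[1] = 76, C[2] = 127, C[3] = 16, C[4] = 116, C[5] = 31

C[1]: S = E(K, 40) = 89; 21 ⊕ 89 = 76.
C[2]: S = E(K, 89) = 106; 21 ⊕ 106 = 127.
C[3]: S = E(K, 106) = 155; 139 ⊕ 155 = 16.
C[4]: S = E(K, 155) = 172; 216 ⊕ 172 = 116.
C[5]: S = E(K, 172) = 221; 194 ⊕ 221 = 31.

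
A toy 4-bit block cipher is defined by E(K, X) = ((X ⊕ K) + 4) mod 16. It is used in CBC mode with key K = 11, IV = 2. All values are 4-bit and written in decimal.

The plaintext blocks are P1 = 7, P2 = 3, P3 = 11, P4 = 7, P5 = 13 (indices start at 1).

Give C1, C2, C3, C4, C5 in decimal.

CBC encryption: C_i = E(K, P_i ⊕ C_{i−1}), with C_{0} = IV.
C1: P1 ⊕ 2 = 5; E(K, 5) = 2.
C2: P2 ⊕ 2 = 1; E(K, 1) = 14.
C3: P3 ⊕ 14 = 5; E(K, 5) = 2.
C4: P4 ⊕ 2 = 5; E(K, 5) = 2.
C5: P5 ⊕ 2 = 15; E(K, 15) = 8.

C1 = 2, C2 = 14, C3 = 2, C4 = 2, C5 = 8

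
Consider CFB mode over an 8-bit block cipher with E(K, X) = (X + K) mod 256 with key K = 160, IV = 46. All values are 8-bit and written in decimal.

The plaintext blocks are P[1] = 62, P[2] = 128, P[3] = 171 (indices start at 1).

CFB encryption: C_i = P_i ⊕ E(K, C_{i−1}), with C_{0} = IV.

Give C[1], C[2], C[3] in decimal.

C[1]: E(K, 46) = 206; 62 ⊕ 206 = 240.
C[2]: E(K, 240) = 144; 128 ⊕ 144 = 16.
C[3]: E(K, 16) = 176; 171 ⊕ 176 = 27.

C[1] = 240, C[2] = 16, C[3] = 27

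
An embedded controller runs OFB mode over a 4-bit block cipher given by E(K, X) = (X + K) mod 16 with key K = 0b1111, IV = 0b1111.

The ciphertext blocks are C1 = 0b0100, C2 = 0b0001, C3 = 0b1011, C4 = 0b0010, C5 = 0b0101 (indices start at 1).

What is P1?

OFB decryption: S_i = E(K, S_{i−1}) with S_{0} = IV; P_i = C_i ⊕ S_i.
P1: S = E(K, 0b1111) = 0b1110; 0b0100 ⊕ 0b1110 = 0b1010.

P1 = 0b1010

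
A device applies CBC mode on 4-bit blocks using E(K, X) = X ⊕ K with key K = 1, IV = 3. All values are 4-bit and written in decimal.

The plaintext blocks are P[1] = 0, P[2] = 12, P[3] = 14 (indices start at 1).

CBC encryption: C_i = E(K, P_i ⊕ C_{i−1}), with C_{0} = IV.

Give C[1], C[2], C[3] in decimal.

C[1] = 2, C[2] = 15, C[3] = 0

C[1]: P[1] ⊕ 3 = 3; E(K, 3) = 2.
C[2]: P[2] ⊕ 2 = 14; E(K, 14) = 15.
C[3]: P[3] ⊕ 15 = 1; E(K, 1) = 0.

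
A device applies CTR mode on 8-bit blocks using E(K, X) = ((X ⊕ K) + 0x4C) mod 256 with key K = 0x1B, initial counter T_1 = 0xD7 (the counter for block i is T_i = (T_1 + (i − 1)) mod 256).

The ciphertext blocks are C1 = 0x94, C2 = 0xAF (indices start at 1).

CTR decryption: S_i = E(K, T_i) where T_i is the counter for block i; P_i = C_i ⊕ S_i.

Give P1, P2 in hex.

P1: T = 0xD7, S = E(K, T) = 0x18; 0x94 ⊕ 0x18 = 0x8C.
P2: T = 0xD8, S = E(K, T) = 0x0F; 0xAF ⊕ 0x0F = 0xA0.

P1 = 0x8C, P2 = 0xA0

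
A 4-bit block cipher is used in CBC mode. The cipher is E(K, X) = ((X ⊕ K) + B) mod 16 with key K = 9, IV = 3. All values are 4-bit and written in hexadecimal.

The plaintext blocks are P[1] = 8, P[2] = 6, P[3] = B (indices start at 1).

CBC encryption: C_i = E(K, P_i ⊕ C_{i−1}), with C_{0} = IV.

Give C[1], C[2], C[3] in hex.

C[1] = D, C[2] = D, C[3] = A

C[1]: P[1] ⊕ 3 = B; E(K, B) = D.
C[2]: P[2] ⊕ D = B; E(K, B) = D.
C[3]: P[3] ⊕ D = 6; E(K, 6) = A.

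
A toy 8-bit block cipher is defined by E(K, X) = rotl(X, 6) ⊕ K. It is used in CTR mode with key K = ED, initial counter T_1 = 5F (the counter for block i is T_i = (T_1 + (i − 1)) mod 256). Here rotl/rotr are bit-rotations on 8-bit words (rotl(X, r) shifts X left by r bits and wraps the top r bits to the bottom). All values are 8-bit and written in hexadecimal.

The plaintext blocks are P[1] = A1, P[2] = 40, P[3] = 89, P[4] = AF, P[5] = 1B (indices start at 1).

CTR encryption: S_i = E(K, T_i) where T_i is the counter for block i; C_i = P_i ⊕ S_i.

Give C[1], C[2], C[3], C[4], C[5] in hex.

C[1]: T = 5F, S = E(K, T) = 3A; A1 ⊕ 3A = 9B.
C[2]: T = 60, S = E(K, T) = F5; 40 ⊕ F5 = B5.
C[3]: T = 61, S = E(K, T) = B5; 89 ⊕ B5 = 3C.
C[4]: T = 62, S = E(K, T) = 75; AF ⊕ 75 = DA.
C[5]: T = 63, S = E(K, T) = 35; 1B ⊕ 35 = 2E.

C[1] = 9B, C[2] = B5, C[3] = 3C, C[4] = DA, C[5] = 2E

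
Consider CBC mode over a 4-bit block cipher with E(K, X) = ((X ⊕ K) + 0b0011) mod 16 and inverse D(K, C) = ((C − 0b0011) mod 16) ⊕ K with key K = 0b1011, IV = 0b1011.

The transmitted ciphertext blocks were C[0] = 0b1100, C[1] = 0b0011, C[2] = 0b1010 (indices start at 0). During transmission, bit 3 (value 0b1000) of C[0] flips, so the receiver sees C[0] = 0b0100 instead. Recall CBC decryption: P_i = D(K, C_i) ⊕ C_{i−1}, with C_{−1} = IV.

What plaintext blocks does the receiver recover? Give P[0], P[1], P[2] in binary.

P[0] = 0b0001, P[1] = 0b1111, P[2] = 0b1111

Only C[0] changed, to 0b0100. In CBC, a change in C_i garbles P_i and flips the same bit in P_{i+1}. Decrypting the received ciphertext:
P[0]: D(K, 0b0100) = 0b1010; 0b1010 ⊕ 0b1011 = 0b0001.
P[1]: D(K, 0b0011) = 0b1011; 0b1011 ⊕ 0b0100 = 0b1111.
P[2]: D(K, 0b1010) = 0b1100; 0b1100 ⊕ 0b0011 = 0b1111.
Blocks that differ from the original plaintext: P[0], P[1].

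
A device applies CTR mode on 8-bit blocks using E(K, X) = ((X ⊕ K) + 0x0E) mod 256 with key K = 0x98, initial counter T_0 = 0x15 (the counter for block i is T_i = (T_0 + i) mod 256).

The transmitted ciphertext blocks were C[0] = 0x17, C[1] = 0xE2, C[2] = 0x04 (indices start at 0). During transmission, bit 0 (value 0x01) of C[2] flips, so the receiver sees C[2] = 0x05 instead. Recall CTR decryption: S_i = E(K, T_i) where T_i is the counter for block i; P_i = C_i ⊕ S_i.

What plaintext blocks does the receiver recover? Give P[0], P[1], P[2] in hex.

P[0] = 0x8C, P[1] = 0x7E, P[2] = 0x98

Only C[2] changed, to 0x05. In CTR, a change in C_i flips the same bit in P_i only; the keystream is unaffected. Decrypting the received ciphertext:
P[0]: T = 0x15, S = E(K, T) = 0x9B; 0x17 ⊕ 0x9B = 0x8C.
P[1]: T = 0x16, S = E(K, T) = 0x9C; 0xE2 ⊕ 0x9C = 0x7E.
P[2]: T = 0x17, S = E(K, T) = 0x9D; 0x05 ⊕ 0x9D = 0x98.
Blocks that differ from the original plaintext: P[2].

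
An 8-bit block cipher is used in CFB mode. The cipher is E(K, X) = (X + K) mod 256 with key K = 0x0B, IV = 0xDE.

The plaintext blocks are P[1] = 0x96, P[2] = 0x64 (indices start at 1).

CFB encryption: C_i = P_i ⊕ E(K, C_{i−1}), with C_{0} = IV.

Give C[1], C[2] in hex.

C[1] = 0x7F, C[2] = 0xEE

C[1]: E(K, 0xDE) = 0xE9; 0x96 ⊕ 0xE9 = 0x7F.
C[2]: E(K, 0x7F) = 0x8A; 0x64 ⊕ 0x8A = 0xEE.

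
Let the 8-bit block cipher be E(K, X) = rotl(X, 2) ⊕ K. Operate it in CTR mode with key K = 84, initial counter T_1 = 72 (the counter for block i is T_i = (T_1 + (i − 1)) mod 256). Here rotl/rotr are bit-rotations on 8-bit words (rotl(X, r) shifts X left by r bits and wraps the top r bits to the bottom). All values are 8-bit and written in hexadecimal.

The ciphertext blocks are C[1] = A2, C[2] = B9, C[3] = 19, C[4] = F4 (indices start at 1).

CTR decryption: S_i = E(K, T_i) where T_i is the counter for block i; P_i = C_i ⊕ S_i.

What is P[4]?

P[4] = A5

P[4]: T = 75, S = E(K, T) = 51; F4 ⊕ 51 = A5.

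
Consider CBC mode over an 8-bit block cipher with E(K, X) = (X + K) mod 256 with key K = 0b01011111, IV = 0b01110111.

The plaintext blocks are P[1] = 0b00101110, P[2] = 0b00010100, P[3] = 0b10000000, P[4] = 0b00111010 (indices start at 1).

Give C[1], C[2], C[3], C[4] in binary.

CBC encryption: C_i = E(K, P_i ⊕ C_{i−1}), with C_{0} = IV.
C[1]: P[1] ⊕ 0b01110111 = 0b01011001; E(K, 0b01011001) = 0b10111000.
C[2]: P[2] ⊕ 0b10111000 = 0b10101100; E(K, 0b10101100) = 0b00001011.
C[3]: P[3] ⊕ 0b00001011 = 0b10001011; E(K, 0b10001011) = 0b11101010.
C[4]: P[4] ⊕ 0b11101010 = 0b11010000; E(K, 0b11010000) = 0b00101111.

C[1] = 0b10111000, C[2] = 0b00001011, C[3] = 0b11101010, C[4] = 0b00101111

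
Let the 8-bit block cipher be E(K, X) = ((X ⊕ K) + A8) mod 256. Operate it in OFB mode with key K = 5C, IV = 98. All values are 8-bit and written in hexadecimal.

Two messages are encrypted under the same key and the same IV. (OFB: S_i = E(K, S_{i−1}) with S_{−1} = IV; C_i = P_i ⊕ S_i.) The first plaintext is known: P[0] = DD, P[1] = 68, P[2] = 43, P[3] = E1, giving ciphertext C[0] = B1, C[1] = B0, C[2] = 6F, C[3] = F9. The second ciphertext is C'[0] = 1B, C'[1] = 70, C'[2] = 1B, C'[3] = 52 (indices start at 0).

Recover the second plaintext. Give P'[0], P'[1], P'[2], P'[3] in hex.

P'[0] = 77, P'[1] = A8, P'[2] = 37, P'[3] = 4A

In OFB with a reused IV, both messages share the same keystream S_i, so C_i ⊕ C'_i = P_i ⊕ P'_i and thus P'_i = P_i ⊕ C_i ⊕ C'_i.
P'[0]: DD ⊕ B1 ⊕ 1B = 77.
P'[1]: 68 ⊕ B0 ⊕ 70 = A8.
P'[2]: 43 ⊕ 6F ⊕ 1B = 37.
P'[3]: E1 ⊕ F9 ⊕ 52 = 4A.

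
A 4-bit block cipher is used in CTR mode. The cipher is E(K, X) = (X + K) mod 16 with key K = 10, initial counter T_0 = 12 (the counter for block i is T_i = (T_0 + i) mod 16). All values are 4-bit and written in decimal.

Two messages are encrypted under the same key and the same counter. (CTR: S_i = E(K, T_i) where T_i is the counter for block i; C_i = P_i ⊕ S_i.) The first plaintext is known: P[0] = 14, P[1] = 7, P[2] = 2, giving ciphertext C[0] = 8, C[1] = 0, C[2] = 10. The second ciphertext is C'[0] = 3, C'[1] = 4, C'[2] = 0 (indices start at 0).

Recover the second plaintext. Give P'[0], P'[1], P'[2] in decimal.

In CTR with a reused counter, both messages share the same keystream S_i, so C_i ⊕ C'_i = P_i ⊕ P'_i and thus P'_i = P_i ⊕ C_i ⊕ C'_i.
P'[0]: 14 ⊕ 8 ⊕ 3 = 5.
P'[1]: 7 ⊕ 0 ⊕ 4 = 3.
P'[2]: 2 ⊕ 10 ⊕ 0 = 8.

P'[0] = 5, P'[1] = 3, P'[2] = 8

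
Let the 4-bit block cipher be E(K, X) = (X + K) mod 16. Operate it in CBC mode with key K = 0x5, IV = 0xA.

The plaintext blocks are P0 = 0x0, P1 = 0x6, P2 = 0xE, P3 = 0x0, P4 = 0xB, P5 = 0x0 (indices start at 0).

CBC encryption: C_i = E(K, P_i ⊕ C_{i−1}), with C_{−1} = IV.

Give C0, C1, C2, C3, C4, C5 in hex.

C0 = 0xF, C1 = 0xE, C2 = 0x5, C3 = 0xA, C4 = 0x6, C5 = 0xB

C0: P0 ⊕ 0xA = 0xA; E(K, 0xA) = 0xF.
C1: P1 ⊕ 0xF = 0x9; E(K, 0x9) = 0xE.
C2: P2 ⊕ 0xE = 0x0; E(K, 0x0) = 0x5.
C3: P3 ⊕ 0x5 = 0x5; E(K, 0x5) = 0xA.
C4: P4 ⊕ 0xA = 0x1; E(K, 0x1) = 0x6.
C5: P5 ⊕ 0x6 = 0x6; E(K, 0x6) = 0xB.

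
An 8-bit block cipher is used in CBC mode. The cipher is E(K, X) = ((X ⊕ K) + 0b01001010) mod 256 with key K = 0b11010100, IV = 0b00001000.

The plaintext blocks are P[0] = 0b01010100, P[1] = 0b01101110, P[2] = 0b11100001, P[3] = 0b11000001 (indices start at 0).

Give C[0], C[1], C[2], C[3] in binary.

C[0] = 0b11010010, C[1] = 0b10110010, C[2] = 0b11010001, C[3] = 0b00001110

CBC encryption: C_i = E(K, P_i ⊕ C_{i−1}), with C_{−1} = IV.
C[0]: P[0] ⊕ 0b00001000 = 0b01011100; E(K, 0b01011100) = 0b11010010.
C[1]: P[1] ⊕ 0b11010010 = 0b10111100; E(K, 0b10111100) = 0b10110010.
C[2]: P[2] ⊕ 0b10110010 = 0b01010011; E(K, 0b01010011) = 0b11010001.
C[3]: P[3] ⊕ 0b11010001 = 0b00010000; E(K, 0b00010000) = 0b00001110.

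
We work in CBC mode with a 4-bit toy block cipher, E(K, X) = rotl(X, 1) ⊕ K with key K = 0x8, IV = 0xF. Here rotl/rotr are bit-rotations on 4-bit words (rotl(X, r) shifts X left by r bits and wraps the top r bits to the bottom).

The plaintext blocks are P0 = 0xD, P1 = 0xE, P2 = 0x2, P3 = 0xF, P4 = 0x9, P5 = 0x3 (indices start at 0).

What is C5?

C5 = 0xE

CBC encryption: C_i = E(K, P_i ⊕ C_{i−1}), with C_{−1} = IV.
C0: P0 ⊕ 0xF = 0x2; E(K, 0x2) = 0xC.
C1: P1 ⊕ 0xC = 0x2; E(K, 0x2) = 0xC.
C2: P2 ⊕ 0xC = 0xE; E(K, 0xE) = 0x5.
C3: P3 ⊕ 0x5 = 0xA; E(K, 0xA) = 0xD.
C4: P4 ⊕ 0xD = 0x4; E(K, 0x4) = 0x0.
C5: P5 ⊕ 0x0 = 0x3; E(K, 0x3) = 0xE.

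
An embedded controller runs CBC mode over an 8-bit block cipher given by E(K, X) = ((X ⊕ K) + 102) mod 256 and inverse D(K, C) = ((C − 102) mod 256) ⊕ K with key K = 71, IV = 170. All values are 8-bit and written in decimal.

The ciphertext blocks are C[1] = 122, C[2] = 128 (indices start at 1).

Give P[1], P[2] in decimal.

CBC decryption: P_i = D(K, C_i) ⊕ C_{i−1}, with C_{0} = IV.
P[1]: D(K, 122) = 83; 83 ⊕ 170 = 249.
P[2]: D(K, 128) = 93; 93 ⊕ 122 = 39.

P[1] = 249, P[2] = 39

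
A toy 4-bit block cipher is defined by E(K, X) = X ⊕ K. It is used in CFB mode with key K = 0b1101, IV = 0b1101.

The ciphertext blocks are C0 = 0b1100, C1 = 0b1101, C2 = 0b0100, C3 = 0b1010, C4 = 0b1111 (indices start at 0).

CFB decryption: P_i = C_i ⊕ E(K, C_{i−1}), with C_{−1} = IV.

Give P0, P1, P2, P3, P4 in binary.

P0 = 0b1100, P1 = 0b1100, P2 = 0b0100, P3 = 0b0011, P4 = 0b1000

P0: E(K, 0b1101) = 0b0000; 0b1100 ⊕ 0b0000 = 0b1100.
P1: E(K, 0b1100) = 0b0001; 0b1101 ⊕ 0b0001 = 0b1100.
P2: E(K, 0b1101) = 0b0000; 0b0100 ⊕ 0b0000 = 0b0100.
P3: E(K, 0b0100) = 0b1001; 0b1010 ⊕ 0b1001 = 0b0011.
P4: E(K, 0b1010) = 0b0111; 0b1111 ⊕ 0b0111 = 0b1000.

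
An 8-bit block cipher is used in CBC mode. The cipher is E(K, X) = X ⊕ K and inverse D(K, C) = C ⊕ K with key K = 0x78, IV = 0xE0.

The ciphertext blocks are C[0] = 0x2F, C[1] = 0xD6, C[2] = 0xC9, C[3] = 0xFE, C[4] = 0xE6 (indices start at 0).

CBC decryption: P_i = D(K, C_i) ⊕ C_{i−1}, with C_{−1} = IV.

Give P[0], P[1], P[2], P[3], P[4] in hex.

P[0]: D(K, 0x2F) = 0x57; 0x57 ⊕ 0xE0 = 0xB7.
P[1]: D(K, 0xD6) = 0xAE; 0xAE ⊕ 0x2F = 0x81.
P[2]: D(K, 0xC9) = 0xB1; 0xB1 ⊕ 0xD6 = 0x67.
P[3]: D(K, 0xFE) = 0x86; 0x86 ⊕ 0xC9 = 0x4F.
P[4]: D(K, 0xE6) = 0x9E; 0x9E ⊕ 0xFE = 0x60.

P[0] = 0xB7, P[1] = 0x81, P[2] = 0x67, P[3] = 0x4F, P[4] = 0x60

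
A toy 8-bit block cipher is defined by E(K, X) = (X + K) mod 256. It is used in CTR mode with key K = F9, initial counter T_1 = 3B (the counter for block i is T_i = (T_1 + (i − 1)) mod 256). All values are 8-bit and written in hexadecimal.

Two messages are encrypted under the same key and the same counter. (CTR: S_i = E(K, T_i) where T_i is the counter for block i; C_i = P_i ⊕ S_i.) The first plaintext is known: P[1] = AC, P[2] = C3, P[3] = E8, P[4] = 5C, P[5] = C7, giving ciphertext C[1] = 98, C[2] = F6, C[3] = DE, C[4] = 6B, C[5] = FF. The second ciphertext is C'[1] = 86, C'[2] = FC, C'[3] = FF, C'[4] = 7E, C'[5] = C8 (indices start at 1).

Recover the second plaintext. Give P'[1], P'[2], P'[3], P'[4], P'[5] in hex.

In CTR with a reused counter, both messages share the same keystream S_i, so C_i ⊕ C'_i = P_i ⊕ P'_i and thus P'_i = P_i ⊕ C_i ⊕ C'_i.
P'[1]: AC ⊕ 98 ⊕ 86 = B2.
P'[2]: C3 ⊕ F6 ⊕ FC = C9.
P'[3]: E8 ⊕ DE ⊕ FF = C9.
P'[4]: 5C ⊕ 6B ⊕ 7E = 49.
P'[5]: C7 ⊕ FF ⊕ C8 = F0.

P'[1] = B2, P'[2] = C9, P'[3] = C9, P'[4] = 49, P'[5] = F0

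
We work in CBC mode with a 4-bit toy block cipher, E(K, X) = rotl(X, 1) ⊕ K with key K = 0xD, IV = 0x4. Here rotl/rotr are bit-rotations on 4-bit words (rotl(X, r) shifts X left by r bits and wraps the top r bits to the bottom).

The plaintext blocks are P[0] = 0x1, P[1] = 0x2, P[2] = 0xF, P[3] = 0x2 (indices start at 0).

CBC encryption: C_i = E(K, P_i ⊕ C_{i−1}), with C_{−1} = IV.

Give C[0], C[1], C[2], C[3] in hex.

C[0] = 0x7, C[1] = 0x7, C[2] = 0xC, C[3] = 0x0

C[0]: P[0] ⊕ 0x4 = 0x5; E(K, 0x5) = 0x7.
C[1]: P[1] ⊕ 0x7 = 0x5; E(K, 0x5) = 0x7.
C[2]: P[2] ⊕ 0x7 = 0x8; E(K, 0x8) = 0xC.
C[3]: P[3] ⊕ 0xC = 0xE; E(K, 0xE) = 0x0.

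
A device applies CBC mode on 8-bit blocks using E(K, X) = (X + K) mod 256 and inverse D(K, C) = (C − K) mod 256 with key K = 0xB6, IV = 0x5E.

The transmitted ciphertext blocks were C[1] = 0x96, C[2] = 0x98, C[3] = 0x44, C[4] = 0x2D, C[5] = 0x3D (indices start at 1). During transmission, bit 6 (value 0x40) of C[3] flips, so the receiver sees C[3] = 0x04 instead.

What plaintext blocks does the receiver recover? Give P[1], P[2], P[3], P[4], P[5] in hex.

CBC decryption: P_i = D(K, C_i) ⊕ C_{i−1}, with C_{0} = IV.
Only C[3] changed, to 0x04. In CBC, a change in C_i garbles P_i and flips the same bit in P_{i+1}. Decrypting the received ciphertext:
P[1]: D(K, 0x96) = 0xE0; 0xE0 ⊕ 0x5E = 0xBE.
P[2]: D(K, 0x98) = 0xE2; 0xE2 ⊕ 0x96 = 0x74.
P[3]: D(K, 0x04) = 0x4E; 0x4E ⊕ 0x98 = 0xD6.
P[4]: D(K, 0x2D) = 0x77; 0x77 ⊕ 0x04 = 0x73.
P[5]: D(K, 0x3D) = 0x87; 0x87 ⊕ 0x2D = 0xAA.
Blocks that differ from the original plaintext: P[3], P[4].

P[1] = 0xBE, P[2] = 0x74, P[3] = 0xD6, P[4] = 0x73, P[5] = 0xAA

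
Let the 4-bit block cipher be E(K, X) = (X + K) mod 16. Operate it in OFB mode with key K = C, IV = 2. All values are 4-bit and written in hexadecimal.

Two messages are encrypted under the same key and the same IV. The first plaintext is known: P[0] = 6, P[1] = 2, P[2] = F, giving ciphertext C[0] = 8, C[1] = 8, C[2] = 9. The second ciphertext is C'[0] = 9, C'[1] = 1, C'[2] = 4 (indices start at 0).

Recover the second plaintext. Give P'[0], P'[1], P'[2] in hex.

In OFB with a reused IV, both messages share the same keystream S_i, so C_i ⊕ C'_i = P_i ⊕ P'_i and thus P'_i = P_i ⊕ C_i ⊕ C'_i.
P'[0]: 6 ⊕ 8 ⊕ 9 = 7.
P'[1]: 2 ⊕ 8 ⊕ 1 = B.
P'[2]: F ⊕ 9 ⊕ 4 = 2.

P'[0] = 7, P'[1] = B, P'[2] = 2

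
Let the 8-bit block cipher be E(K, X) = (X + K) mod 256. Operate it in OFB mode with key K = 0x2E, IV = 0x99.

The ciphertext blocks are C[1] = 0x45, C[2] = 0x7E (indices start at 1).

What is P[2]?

OFB decryption: S_i = E(K, S_{i−1}) with S_{0} = IV; P_i = C_i ⊕ S_i.
P[1]: S = E(K, 0x99) = 0xC7; 0x45 ⊕ 0xC7 = 0x82.
P[2]: S = E(K, 0xC7) = 0xF5; 0x7E ⊕ 0xF5 = 0x8B.

P[2] = 0x8B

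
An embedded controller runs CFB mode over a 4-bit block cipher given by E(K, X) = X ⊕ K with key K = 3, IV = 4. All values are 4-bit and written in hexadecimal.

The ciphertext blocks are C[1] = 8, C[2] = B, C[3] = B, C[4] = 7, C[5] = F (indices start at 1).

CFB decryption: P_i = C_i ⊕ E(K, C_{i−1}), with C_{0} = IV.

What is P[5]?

P[5]: E(K, 7) = 4; F ⊕ 4 = B.

P[5] = B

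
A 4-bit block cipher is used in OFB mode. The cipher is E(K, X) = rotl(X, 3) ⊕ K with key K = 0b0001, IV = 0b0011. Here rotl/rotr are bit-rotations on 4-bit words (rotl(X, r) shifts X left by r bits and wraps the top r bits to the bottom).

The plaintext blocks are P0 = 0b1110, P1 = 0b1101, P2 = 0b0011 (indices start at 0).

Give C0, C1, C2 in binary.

C0 = 0b0110, C1 = 0b1000, C2 = 0b1000

OFB encryption: S_i = E(K, S_{i−1}) with S_{−1} = IV; C_i = P_i ⊕ S_i.
C0: S = E(K, 0b0011) = 0b1000; 0b1110 ⊕ 0b1000 = 0b0110.
C1: S = E(K, 0b1000) = 0b0101; 0b1101 ⊕ 0b0101 = 0b1000.
C2: S = E(K, 0b0101) = 0b1011; 0b0011 ⊕ 0b1011 = 0b1000.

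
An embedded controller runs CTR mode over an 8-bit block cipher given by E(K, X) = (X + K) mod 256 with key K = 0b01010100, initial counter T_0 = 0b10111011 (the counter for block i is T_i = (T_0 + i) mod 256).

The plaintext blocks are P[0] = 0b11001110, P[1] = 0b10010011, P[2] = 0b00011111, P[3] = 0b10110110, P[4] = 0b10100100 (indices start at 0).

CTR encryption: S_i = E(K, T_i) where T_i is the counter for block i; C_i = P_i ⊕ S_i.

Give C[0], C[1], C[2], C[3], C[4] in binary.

C[0] = 0b11000001, C[1] = 0b10000011, C[2] = 0b00001110, C[3] = 0b10100100, C[4] = 0b10110111

C[0]: T = 0b10111011, S = E(K, T) = 0b00001111; 0b11001110 ⊕ 0b00001111 = 0b11000001.
C[1]: T = 0b10111100, S = E(K, T) = 0b00010000; 0b10010011 ⊕ 0b00010000 = 0b10000011.
C[2]: T = 0b10111101, S = E(K, T) = 0b00010001; 0b00011111 ⊕ 0b00010001 = 0b00001110.
C[3]: T = 0b10111110, S = E(K, T) = 0b00010010; 0b10110110 ⊕ 0b00010010 = 0b10100100.
C[4]: T = 0b10111111, S = E(K, T) = 0b00010011; 0b10100100 ⊕ 0b00010011 = 0b10110111.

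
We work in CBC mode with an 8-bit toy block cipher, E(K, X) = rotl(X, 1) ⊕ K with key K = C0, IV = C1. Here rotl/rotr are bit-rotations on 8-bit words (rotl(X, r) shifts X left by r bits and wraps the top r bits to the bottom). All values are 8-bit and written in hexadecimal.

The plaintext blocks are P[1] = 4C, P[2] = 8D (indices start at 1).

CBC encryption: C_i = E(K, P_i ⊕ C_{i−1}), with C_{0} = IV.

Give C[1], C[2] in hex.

C[1] = DB, C[2] = 6C

C[1]: P[1] ⊕ C1 = 8D; E(K, 8D) = DB.
C[2]: P[2] ⊕ DB = 56; E(K, 56) = 6C.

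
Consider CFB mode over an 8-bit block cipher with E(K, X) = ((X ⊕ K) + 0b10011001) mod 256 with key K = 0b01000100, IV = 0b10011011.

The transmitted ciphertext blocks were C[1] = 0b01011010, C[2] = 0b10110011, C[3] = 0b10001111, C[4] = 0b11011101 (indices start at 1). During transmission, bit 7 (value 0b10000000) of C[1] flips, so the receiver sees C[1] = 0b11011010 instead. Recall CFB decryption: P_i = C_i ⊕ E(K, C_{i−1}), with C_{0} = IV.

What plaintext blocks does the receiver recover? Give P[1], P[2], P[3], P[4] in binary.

P[1] = 0b10100010, P[2] = 0b10000100, P[3] = 0b00011111, P[4] = 0b10111001

Only C[1] changed, to 0b11011010. In CFB, a change in C_i flips the same bit in P_i and garbles P_{i+1}. Decrypting the received ciphertext:
P[1]: E(K, 0b10011011) = 0b01111000; 0b11011010 ⊕ 0b01111000 = 0b10100010.
P[2]: E(K, 0b11011010) = 0b00110111; 0b10110011 ⊕ 0b00110111 = 0b10000100.
P[3]: E(K, 0b10110011) = 0b10010000; 0b10001111 ⊕ 0b10010000 = 0b00011111.
P[4]: E(K, 0b10001111) = 0b01100100; 0b11011101 ⊕ 0b01100100 = 0b10111001.
Blocks that differ from the original plaintext: P[1], P[2].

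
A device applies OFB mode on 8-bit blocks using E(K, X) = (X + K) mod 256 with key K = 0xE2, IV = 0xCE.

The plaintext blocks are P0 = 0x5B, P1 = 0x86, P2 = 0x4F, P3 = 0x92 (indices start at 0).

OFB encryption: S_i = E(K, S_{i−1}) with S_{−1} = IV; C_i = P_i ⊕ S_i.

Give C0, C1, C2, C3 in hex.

C0: S = E(K, 0xCE) = 0xB0; 0x5B ⊕ 0xB0 = 0xEB.
C1: S = E(K, 0xB0) = 0x92; 0x86 ⊕ 0x92 = 0x14.
C2: S = E(K, 0x92) = 0x74; 0x4F ⊕ 0x74 = 0x3B.
C3: S = E(K, 0x74) = 0x56; 0x92 ⊕ 0x56 = 0xC4.

C0 = 0xEB, C1 = 0x14, C2 = 0x3B, C3 = 0xC4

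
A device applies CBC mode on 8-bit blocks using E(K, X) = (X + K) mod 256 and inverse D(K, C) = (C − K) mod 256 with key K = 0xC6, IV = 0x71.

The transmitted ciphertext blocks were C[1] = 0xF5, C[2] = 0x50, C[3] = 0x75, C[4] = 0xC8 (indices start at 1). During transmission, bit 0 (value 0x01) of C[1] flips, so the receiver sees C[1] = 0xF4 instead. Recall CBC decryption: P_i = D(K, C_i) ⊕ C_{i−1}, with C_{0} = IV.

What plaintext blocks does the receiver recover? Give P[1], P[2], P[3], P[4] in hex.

Only C[1] changed, to 0xF4. In CBC, a change in C_i garbles P_i and flips the same bit in P_{i+1}. Decrypting the received ciphertext:
P[1]: D(K, 0xF4) = 0x2E; 0x2E ⊕ 0x71 = 0x5F.
P[2]: D(K, 0x50) = 0x8A; 0x8A ⊕ 0xF4 = 0x7E.
P[3]: D(K, 0x75) = 0xAF; 0xAF ⊕ 0x50 = 0xFF.
P[4]: D(K, 0xC8) = 0x02; 0x02 ⊕ 0x75 = 0x77.
Blocks that differ from the original plaintext: P[1], P[2].

P[1] = 0x5F, P[2] = 0x7E, P[3] = 0xFF, P[4] = 0x77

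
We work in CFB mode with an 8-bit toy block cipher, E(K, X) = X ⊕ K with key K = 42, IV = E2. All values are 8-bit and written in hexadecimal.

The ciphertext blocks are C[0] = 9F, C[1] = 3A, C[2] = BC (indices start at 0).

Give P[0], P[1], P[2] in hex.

P[0] = 3F, P[1] = E7, P[2] = C4

CFB decryption: P_i = C_i ⊕ E(K, C_{i−1}), with C_{−1} = IV.
P[0]: E(K, E2) = A0; 9F ⊕ A0 = 3F.
P[1]: E(K, 9F) = DD; 3A ⊕ DD = E7.
P[2]: E(K, 3A) = 78; BC ⊕ 78 = C4.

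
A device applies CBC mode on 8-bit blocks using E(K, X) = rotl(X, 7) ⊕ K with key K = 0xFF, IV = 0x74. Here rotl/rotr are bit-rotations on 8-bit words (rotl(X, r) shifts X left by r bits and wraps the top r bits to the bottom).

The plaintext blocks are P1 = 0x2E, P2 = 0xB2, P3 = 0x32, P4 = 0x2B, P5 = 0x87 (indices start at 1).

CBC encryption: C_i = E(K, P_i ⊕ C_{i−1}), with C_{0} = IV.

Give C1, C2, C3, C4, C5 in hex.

C1 = 0xD2, C2 = 0xCF, C3 = 0x01, C4 = 0xEA, C5 = 0x49

C1: P1 ⊕ 0x74 = 0x5A; E(K, 0x5A) = 0xD2.
C2: P2 ⊕ 0xD2 = 0x60; E(K, 0x60) = 0xCF.
C3: P3 ⊕ 0xCF = 0xFD; E(K, 0xFD) = 0x01.
C4: P4 ⊕ 0x01 = 0x2A; E(K, 0x2A) = 0xEA.
C5: P5 ⊕ 0xEA = 0x6D; E(K, 0x6D) = 0x49.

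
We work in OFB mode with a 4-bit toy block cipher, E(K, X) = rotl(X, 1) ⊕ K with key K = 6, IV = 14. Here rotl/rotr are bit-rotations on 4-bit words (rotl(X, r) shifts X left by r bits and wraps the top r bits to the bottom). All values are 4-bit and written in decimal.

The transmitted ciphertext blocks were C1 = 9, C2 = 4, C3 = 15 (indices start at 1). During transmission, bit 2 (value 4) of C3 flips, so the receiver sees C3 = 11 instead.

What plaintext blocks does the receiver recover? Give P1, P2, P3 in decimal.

P1 = 2, P2 = 5, P3 = 15

OFB decryption: S_i = E(K, S_{i−1}) with S_{0} = IV; P_i = C_i ⊕ S_i.
Only C3 changed, to 11. In OFB, a change in C_i flips the same bit in P_i only; the keystream is unaffected. Decrypting the received ciphertext:
P1: S = E(K, 14) = 11; 9 ⊕ 11 = 2.
P2: S = E(K, 11) = 1; 4 ⊕ 1 = 5.
P3: S = E(K, 1) = 4; 11 ⊕ 4 = 15.
Blocks that differ from the original plaintext: P3.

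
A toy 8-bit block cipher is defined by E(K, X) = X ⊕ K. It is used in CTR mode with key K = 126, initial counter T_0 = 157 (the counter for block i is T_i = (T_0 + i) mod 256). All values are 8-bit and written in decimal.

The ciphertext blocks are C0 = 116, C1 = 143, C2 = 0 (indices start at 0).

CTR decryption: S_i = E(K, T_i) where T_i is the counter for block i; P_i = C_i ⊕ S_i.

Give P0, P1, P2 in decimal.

P0: T = 157, S = E(K, T) = 227; 116 ⊕ 227 = 151.
P1: T = 158, S = E(K, T) = 224; 143 ⊕ 224 = 111.
P2: T = 159, S = E(K, T) = 225; 0 ⊕ 225 = 225.

P0 = 151, P1 = 111, P2 = 225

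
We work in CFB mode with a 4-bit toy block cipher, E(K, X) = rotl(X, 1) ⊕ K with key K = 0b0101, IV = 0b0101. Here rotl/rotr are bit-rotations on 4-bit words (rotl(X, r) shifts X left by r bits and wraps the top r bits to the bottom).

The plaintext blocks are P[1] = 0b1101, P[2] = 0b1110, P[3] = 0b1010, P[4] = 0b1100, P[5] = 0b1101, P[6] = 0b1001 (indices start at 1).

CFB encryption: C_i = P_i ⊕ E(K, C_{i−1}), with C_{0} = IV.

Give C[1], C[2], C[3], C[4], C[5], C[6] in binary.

C[1] = 0b0010, C[2] = 0b1111, C[3] = 0b0000, C[4] = 0b1001, C[5] = 0b1011, C[6] = 0b1011

C[1]: E(K, 0b0101) = 0b1111; 0b1101 ⊕ 0b1111 = 0b0010.
C[2]: E(K, 0b0010) = 0b0001; 0b1110 ⊕ 0b0001 = 0b1111.
C[3]: E(K, 0b1111) = 0b1010; 0b1010 ⊕ 0b1010 = 0b0000.
C[4]: E(K, 0b0000) = 0b0101; 0b1100 ⊕ 0b0101 = 0b1001.
C[5]: E(K, 0b1001) = 0b0110; 0b1101 ⊕ 0b0110 = 0b1011.
C[6]: E(K, 0b1011) = 0b0010; 0b1001 ⊕ 0b0010 = 0b1011.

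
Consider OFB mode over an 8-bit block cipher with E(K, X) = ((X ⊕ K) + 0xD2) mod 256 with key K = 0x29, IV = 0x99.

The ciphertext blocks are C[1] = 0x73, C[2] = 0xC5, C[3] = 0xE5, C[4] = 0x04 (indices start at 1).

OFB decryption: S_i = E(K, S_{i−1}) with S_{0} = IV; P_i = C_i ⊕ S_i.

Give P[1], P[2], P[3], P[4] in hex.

P[1]: S = E(K, 0x99) = 0x82; 0x73 ⊕ 0x82 = 0xF1.
P[2]: S = E(K, 0x82) = 0x7D; 0xC5 ⊕ 0x7D = 0xB8.
P[3]: S = E(K, 0x7D) = 0x26; 0xE5 ⊕ 0x26 = 0xC3.
P[4]: S = E(K, 0x26) = 0xE1; 0x04 ⊕ 0xE1 = 0xE5.

P[1] = 0xF1, P[2] = 0xB8, P[3] = 0xC3, P[4] = 0xE5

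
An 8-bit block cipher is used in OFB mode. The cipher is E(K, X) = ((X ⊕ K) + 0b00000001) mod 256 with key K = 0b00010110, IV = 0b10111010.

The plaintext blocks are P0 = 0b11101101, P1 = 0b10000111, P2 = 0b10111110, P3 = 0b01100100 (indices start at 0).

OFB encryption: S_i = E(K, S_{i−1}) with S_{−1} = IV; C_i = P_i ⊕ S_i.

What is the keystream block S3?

C0: S = E(K, 0b10111010) = 0b10101101; 0b11101101 ⊕ 0b10101101 = 0b01000000.
C1: S = E(K, 0b10101101) = 0b10111100; 0b10000111 ⊕ 0b10111100 = 0b00111011.
C2: S = E(K, 0b10111100) = 0b10101011; 0b10111110 ⊕ 0b10101011 = 0b00010101.
C3: S = E(K, 0b10101011) = 0b10111110; 0b01100100 ⊕ 0b10111110 = 0b11011010.
So S3 = 0b10111110.

0b10111110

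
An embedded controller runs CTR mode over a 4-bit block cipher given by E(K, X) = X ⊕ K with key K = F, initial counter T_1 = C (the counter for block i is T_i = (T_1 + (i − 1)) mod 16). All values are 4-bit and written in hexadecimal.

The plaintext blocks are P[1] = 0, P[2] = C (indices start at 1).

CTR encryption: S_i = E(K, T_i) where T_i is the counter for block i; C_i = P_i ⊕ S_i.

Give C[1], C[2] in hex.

C[1]: T = C, S = E(K, T) = 3; 0 ⊕ 3 = 3.
C[2]: T = D, S = E(K, T) = 2; C ⊕ 2 = E.

C[1] = 3, C[2] = E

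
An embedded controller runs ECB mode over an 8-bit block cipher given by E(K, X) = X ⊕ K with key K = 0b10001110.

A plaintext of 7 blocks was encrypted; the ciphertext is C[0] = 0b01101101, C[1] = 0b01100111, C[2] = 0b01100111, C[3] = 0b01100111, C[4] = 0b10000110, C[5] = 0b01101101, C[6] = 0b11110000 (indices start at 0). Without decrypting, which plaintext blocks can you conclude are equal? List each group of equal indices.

ECB encrypts each block independently with the same key, so equal ciphertext blocks imply equal plaintext blocks.
C[0] = C[5] = 0b01101101, so P[0] = P[5].
C[1] = C[2] = C[3] = 0b01100111, so P[1] = P[2] = P[3].

P[0] = P[5]; P[1] = P[2] = P[3]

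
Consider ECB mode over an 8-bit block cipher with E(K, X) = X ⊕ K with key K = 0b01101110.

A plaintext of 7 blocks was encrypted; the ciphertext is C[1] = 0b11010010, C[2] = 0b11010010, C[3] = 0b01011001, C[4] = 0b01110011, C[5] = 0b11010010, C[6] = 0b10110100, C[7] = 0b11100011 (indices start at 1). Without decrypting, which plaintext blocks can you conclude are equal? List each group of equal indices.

ECB encrypts each block independently with the same key, so equal ciphertext blocks imply equal plaintext blocks.
C[1] = C[2] = C[5] = 0b11010010, so P[1] = P[2] = P[5].

P[1] = P[2] = P[5]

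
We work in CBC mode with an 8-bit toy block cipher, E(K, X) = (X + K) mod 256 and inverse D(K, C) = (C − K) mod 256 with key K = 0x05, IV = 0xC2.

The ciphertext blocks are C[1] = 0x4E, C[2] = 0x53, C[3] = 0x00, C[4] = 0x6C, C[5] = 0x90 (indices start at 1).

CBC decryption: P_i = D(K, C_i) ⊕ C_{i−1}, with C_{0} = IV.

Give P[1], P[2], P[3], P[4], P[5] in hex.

P[1] = 0x8B, P[2] = 0x00, P[3] = 0xA8, P[4] = 0x67, P[5] = 0xE7

P[1]: D(K, 0x4E) = 0x49; 0x49 ⊕ 0xC2 = 0x8B.
P[2]: D(K, 0x53) = 0x4E; 0x4E ⊕ 0x4E = 0x00.
P[3]: D(K, 0x00) = 0xFB; 0xFB ⊕ 0x53 = 0xA8.
P[4]: D(K, 0x6C) = 0x67; 0x67 ⊕ 0x00 = 0x67.
P[5]: D(K, 0x90) = 0x8B; 0x8B ⊕ 0x6C = 0xE7.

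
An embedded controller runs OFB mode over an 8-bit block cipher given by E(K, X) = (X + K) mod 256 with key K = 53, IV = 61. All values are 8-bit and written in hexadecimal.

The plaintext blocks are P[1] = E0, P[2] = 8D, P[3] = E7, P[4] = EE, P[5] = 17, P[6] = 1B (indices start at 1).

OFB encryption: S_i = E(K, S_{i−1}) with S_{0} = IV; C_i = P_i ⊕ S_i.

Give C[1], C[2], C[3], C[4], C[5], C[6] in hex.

C[1] = 54, C[2] = 8A, C[3] = BD, C[4] = 43, C[5] = 17, C[6] = 48

C[1]: S = E(K, 61) = B4; E0 ⊕ B4 = 54.
C[2]: S = E(K, B4) = 07; 8D ⊕ 07 = 8A.
C[3]: S = E(K, 07) = 5A; E7 ⊕ 5A = BD.
C[4]: S = E(K, 5A) = AD; EE ⊕ AD = 43.
C[5]: S = E(K, AD) = 00; 17 ⊕ 00 = 17.
C[6]: S = E(K, 00) = 53; 1B ⊕ 53 = 48.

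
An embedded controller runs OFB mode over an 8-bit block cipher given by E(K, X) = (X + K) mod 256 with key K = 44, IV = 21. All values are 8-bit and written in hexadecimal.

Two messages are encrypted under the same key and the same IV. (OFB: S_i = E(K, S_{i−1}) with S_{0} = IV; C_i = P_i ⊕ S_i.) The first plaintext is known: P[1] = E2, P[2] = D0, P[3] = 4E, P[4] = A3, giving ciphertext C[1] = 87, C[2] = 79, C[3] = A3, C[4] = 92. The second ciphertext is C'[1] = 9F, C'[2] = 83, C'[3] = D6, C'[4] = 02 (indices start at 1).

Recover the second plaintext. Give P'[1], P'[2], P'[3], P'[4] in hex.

P'[1] = FA, P'[2] = 2A, P'[3] = 3B, P'[4] = 33

In OFB with a reused IV, both messages share the same keystream S_i, so C_i ⊕ C'_i = P_i ⊕ P'_i and thus P'_i = P_i ⊕ C_i ⊕ C'_i.
P'[1]: E2 ⊕ 87 ⊕ 9F = FA.
P'[2]: D0 ⊕ 79 ⊕ 83 = 2A.
P'[3]: 4E ⊕ A3 ⊕ D6 = 3B.
P'[4]: A3 ⊕ 92 ⊕ 02 = 33.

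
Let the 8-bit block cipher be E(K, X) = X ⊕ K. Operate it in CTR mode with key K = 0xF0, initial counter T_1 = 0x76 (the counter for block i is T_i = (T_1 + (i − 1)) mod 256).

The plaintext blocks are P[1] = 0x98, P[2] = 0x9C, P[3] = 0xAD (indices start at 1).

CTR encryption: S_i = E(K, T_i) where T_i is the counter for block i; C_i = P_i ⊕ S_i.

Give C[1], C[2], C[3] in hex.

C[1]: T = 0x76, S = E(K, T) = 0x86; 0x98 ⊕ 0x86 = 0x1E.
C[2]: T = 0x77, S = E(K, T) = 0x87; 0x9C ⊕ 0x87 = 0x1B.
C[3]: T = 0x78, S = E(K, T) = 0x88; 0xAD ⊕ 0x88 = 0x25.

C[1] = 0x1E, C[2] = 0x1B, C[3] = 0x25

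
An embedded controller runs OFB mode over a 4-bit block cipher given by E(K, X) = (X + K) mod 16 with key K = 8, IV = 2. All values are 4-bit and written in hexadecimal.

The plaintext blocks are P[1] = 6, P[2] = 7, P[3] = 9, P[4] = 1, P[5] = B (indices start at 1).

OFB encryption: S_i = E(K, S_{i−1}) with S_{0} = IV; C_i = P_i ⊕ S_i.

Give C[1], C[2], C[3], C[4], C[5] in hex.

C[1] = C, C[2] = 5, C[3] = 3, C[4] = 3, C[5] = 1

C[1]: S = E(K, 2) = A; 6 ⊕ A = C.
C[2]: S = E(K, A) = 2; 7 ⊕ 2 = 5.
C[3]: S = E(K, 2) = A; 9 ⊕ A = 3.
C[4]: S = E(K, A) = 2; 1 ⊕ 2 = 3.
C[5]: S = E(K, 2) = A; B ⊕ A = 1.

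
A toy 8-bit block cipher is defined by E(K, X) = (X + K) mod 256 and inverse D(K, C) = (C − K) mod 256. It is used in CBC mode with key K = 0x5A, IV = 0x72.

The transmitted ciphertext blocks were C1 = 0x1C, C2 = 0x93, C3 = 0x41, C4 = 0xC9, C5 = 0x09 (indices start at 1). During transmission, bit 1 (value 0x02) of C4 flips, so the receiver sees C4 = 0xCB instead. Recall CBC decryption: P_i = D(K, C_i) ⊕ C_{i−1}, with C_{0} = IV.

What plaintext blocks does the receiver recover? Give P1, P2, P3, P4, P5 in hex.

Only C4 changed, to 0xCB. In CBC, a change in C_i garbles P_i and flips the same bit in P_{i+1}. Decrypting the received ciphertext:
P1: D(K, 0x1C) = 0xC2; 0xC2 ⊕ 0x72 = 0xB0.
P2: D(K, 0x93) = 0x39; 0x39 ⊕ 0x1C = 0x25.
P3: D(K, 0x41) = 0xE7; 0xE7 ⊕ 0x93 = 0x74.
P4: D(K, 0xCB) = 0x71; 0x71 ⊕ 0x41 = 0x30.
P5: D(K, 0x09) = 0xAF; 0xAF ⊕ 0xCB = 0x64.
Blocks that differ from the original plaintext: P4, P5.

P1 = 0xB0, P2 = 0x25, P3 = 0x74, P4 = 0x30, P5 = 0x64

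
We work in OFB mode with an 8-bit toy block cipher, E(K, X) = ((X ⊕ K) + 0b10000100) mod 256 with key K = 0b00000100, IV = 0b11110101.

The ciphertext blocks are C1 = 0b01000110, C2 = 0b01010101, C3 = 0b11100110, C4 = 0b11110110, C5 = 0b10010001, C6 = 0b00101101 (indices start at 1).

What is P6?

P6 = 0b11011000

OFB decryption: S_i = E(K, S_{i−1}) with S_{0} = IV; P_i = C_i ⊕ S_i.
P1: S = E(K, 0b11110101) = 0b01110101; 0b01000110 ⊕ 0b01110101 = 0b00110011.
P2: S = E(K, 0b01110101) = 0b11110101; 0b01010101 ⊕ 0b11110101 = 0b10100000.
P3: S = E(K, 0b11110101) = 0b01110101; 0b11100110 ⊕ 0b01110101 = 0b10010011.
P4: S = E(K, 0b01110101) = 0b11110101; 0b11110110 ⊕ 0b11110101 = 0b00000011.
P5: S = E(K, 0b11110101) = 0b01110101; 0b10010001 ⊕ 0b01110101 = 0b11100100.
P6: S = E(K, 0b01110101) = 0b11110101; 0b00101101 ⊕ 0b11110101 = 0b11011000.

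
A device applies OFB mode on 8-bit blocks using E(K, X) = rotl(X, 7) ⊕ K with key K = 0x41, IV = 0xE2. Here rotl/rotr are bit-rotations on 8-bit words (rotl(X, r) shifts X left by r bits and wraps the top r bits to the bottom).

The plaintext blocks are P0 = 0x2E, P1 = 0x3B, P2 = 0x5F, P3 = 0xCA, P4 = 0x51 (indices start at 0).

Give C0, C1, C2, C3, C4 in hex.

OFB encryption: S_i = E(K, S_{i−1}) with S_{−1} = IV; C_i = P_i ⊕ S_i.
C0: S = E(K, 0xE2) = 0x30; 0x2E ⊕ 0x30 = 0x1E.
C1: S = E(K, 0x30) = 0x59; 0x3B ⊕ 0x59 = 0x62.
C2: S = E(K, 0x59) = 0xED; 0x5F ⊕ 0xED = 0xB2.
C3: S = E(K, 0xED) = 0xB7; 0xCA ⊕ 0xB7 = 0x7D.
C4: S = E(K, 0xB7) = 0x9A; 0x51 ⊕ 0x9A = 0xCB.

C0 = 0x1E, C1 = 0x62, C2 = 0xB2, C3 = 0x7D, C4 = 0xCB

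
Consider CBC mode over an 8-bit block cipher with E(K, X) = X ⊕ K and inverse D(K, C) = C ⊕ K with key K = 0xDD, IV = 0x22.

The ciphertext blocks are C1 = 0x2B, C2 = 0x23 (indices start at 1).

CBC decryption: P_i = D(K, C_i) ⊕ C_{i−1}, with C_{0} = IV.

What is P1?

P1 = 0xD4

P1: D(K, 0x2B) = 0xF6; 0xF6 ⊕ 0x22 = 0xD4.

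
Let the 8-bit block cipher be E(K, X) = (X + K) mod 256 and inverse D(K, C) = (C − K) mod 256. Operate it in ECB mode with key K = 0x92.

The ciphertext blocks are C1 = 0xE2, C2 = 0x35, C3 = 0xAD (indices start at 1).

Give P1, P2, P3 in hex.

P1 = 0x50, P2 = 0xA3, P3 = 0x1B

ECB decryption: P_i = D(K, C_i).
P1: D(K, 0xE2) = 0x50.
P2: D(K, 0x35) = 0xA3.
P3: D(K, 0xAD) = 0x1B.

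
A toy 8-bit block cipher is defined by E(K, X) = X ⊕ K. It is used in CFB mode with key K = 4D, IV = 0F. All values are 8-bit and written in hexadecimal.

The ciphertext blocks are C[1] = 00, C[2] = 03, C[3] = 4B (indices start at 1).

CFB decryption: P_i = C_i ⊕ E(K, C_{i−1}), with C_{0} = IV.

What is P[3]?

P[3]: E(K, 03) = 4E; 4B ⊕ 4E = 05.

P[3] = 05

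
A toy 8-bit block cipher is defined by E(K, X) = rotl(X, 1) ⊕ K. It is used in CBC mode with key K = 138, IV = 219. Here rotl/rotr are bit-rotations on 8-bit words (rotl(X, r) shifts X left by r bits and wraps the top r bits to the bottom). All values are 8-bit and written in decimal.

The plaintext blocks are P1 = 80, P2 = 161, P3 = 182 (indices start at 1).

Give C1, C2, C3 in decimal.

CBC encryption: C_i = E(K, P_i ⊕ C_{i−1}), with C_{0} = IV.
C1: P1 ⊕ 219 = 139; E(K, 139) = 157.
C2: P2 ⊕ 157 = 60; E(K, 60) = 242.
C3: P3 ⊕ 242 = 68; E(K, 68) = 2.

C1 = 157, C2 = 242, C3 = 2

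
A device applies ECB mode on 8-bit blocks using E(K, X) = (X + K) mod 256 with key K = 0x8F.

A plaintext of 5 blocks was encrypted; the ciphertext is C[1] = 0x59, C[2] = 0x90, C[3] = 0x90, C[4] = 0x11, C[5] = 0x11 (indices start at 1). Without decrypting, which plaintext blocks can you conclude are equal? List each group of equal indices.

P[2] = P[3]; P[4] = P[5]

ECB encrypts each block independently with the same key, so equal ciphertext blocks imply equal plaintext blocks.
C[2] = C[3] = 0x90, so P[2] = P[3].
C[4] = C[5] = 0x11, so P[4] = P[5].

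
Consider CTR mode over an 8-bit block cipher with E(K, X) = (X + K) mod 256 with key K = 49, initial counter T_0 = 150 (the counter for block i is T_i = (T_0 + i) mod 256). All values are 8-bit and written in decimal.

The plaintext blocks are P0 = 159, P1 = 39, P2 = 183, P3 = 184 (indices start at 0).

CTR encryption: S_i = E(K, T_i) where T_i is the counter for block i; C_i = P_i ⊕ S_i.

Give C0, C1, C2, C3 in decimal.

C0 = 88, C1 = 239, C2 = 126, C3 = 114

C0: T = 150, S = E(K, T) = 199; 159 ⊕ 199 = 88.
C1: T = 151, S = E(K, T) = 200; 39 ⊕ 200 = 239.
C2: T = 152, S = E(K, T) = 201; 183 ⊕ 201 = 126.
C3: T = 153, S = E(K, T) = 202; 184 ⊕ 202 = 114.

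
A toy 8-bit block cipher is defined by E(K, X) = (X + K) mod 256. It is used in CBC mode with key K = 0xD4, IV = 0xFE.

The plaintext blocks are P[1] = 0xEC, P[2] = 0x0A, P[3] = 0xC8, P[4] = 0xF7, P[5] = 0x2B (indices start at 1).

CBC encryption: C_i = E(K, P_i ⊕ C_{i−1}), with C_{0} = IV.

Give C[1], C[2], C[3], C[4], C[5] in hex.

C[1] = 0xE6, C[2] = 0xC0, C[3] = 0xDC, C[4] = 0xFF, C[5] = 0xA8

C[1]: P[1] ⊕ 0xFE = 0x12; E(K, 0x12) = 0xE6.
C[2]: P[2] ⊕ 0xE6 = 0xEC; E(K, 0xEC) = 0xC0.
C[3]: P[3] ⊕ 0xC0 = 0x08; E(K, 0x08) = 0xDC.
C[4]: P[4] ⊕ 0xDC = 0x2B; E(K, 0x2B) = 0xFF.
C[5]: P[5] ⊕ 0xFF = 0xD4; E(K, 0xD4) = 0xA8.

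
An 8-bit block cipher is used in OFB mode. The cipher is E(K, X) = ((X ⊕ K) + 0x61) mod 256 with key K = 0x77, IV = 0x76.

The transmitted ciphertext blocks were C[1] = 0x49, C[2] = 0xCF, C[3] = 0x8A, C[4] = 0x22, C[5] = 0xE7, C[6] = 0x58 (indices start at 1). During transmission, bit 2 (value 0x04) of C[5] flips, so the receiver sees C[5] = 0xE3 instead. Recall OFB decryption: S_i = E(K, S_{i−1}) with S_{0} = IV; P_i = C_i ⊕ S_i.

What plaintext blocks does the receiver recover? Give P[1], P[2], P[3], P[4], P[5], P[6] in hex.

Only C[5] changed, to 0xE3. In OFB, a change in C_i flips the same bit in P_i only; the keystream is unaffected. Decrypting the received ciphertext:
P[1]: S = E(K, 0x76) = 0x62; 0x49 ⊕ 0x62 = 0x2B.
P[2]: S = E(K, 0x62) = 0x76; 0xCF ⊕ 0x76 = 0xB9.
P[3]: S = E(K, 0x76) = 0x62; 0x8A ⊕ 0x62 = 0xE8.
P[4]: S = E(K, 0x62) = 0x76; 0x22 ⊕ 0x76 = 0x54.
P[5]: S = E(K, 0x76) = 0x62; 0xE3 ⊕ 0x62 = 0x81.
P[6]: S = E(K, 0x62) = 0x76; 0x58 ⊕ 0x76 = 0x2E.
Blocks that differ from the original plaintext: P[5].

P[1] = 0x2B, P[2] = 0xB9, P[3] = 0xE8, P[4] = 0x54, P[5] = 0x81, P[6] = 0x2E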